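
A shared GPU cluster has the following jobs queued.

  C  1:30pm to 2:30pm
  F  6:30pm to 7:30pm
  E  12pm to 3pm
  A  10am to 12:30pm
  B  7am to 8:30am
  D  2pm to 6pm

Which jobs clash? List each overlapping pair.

A & E, C & D, C & E, D & E

Check each pair: they overlap iff neither finishes before the other starts.
Sorted by start: B, A, E, C, D, F.
A starts after B ends, so nothing later overlaps B either.
E starts before A ends → A and E overlap.
C starts after A ends, so nothing later overlaps A either.
C starts before E ends → E and C overlap.
D starts before E ends → E and D overlap.
F starts after E ends.
D starts before C ends → C and D overlap.
F starts after C ends.
F starts after D ends.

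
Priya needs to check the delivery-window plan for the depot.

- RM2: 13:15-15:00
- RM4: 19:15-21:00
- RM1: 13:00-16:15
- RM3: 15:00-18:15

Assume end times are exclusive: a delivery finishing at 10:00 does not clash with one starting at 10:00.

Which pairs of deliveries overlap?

RM1 & RM2, RM1 & RM3

Check each pair: they overlap iff neither finishes before the other starts.
Sorted by start: RM1, RM2, RM3, RM4.
RM2 starts before RM1 ends → RM1 and RM2 overlap.
RM3 starts before RM1 ends → RM1 and RM3 overlap.
RM4 starts after RM1 ends.
RM3 starts exactly when RM2 ends (back-to-back, no overlap), so nothing later overlaps RM2 either.
RM4 starts after RM3 ends.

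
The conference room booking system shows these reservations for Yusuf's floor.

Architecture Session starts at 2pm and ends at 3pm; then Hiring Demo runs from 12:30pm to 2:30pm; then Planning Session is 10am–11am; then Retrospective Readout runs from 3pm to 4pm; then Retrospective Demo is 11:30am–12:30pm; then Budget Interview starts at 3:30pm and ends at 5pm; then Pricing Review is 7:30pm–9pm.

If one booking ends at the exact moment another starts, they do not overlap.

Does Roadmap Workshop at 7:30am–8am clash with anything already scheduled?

Planning Session: starts 10am at or after Roadmap Workshop ends 8am → clear.
Retrospective Demo: starts 11:30am at or after Roadmap Workshop ends 8am → clear.
Hiring Demo: starts 12:30pm at or after Roadmap Workshop ends 8am → clear.
Architecture Session: starts 2pm at or after Roadmap Workshop ends 8am → clear.
Retrospective Readout: starts 3pm at or after Roadmap Workshop ends 8am → clear.
Budget Interview: starts 3:30pm at or after Roadmap Workshop ends 8am → clear.
Pricing Review: starts 7:30pm at or after Roadmap Workshop ends 8am → clear.

No — it doesn't clash with anything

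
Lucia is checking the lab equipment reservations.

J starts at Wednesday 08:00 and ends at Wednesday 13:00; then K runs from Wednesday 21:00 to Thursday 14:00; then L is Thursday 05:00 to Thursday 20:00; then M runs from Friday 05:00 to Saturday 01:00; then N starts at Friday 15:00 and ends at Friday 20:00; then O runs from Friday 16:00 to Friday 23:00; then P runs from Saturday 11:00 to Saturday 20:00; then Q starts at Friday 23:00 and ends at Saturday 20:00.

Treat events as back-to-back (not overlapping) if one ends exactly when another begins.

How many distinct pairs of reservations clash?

6

Check each pair: they overlap iff neither finishes before the other starts.
Sorted by start: J, K, L, M, N, O, Q, P.
K starts after J ends, so J has no further overlaps.
L starts before K ends → K and L overlap.
M starts after K ends, so K has no further overlaps.
M starts after L ends, so L has no further overlaps.
N starts before M ends → M and N overlap.
O starts before M ends → M and O overlap.
Q starts before M ends → M and Q overlap.
P starts after M ends.
O starts before N ends → N and O overlap.
Q starts after N ends, so N has no further overlaps.
Q starts exactly when O ends (back-to-back, no overlap), so O has no further overlaps.
P starts before Q ends → Q and P overlap.
Overlapping pairs: K & L, M & N, M & O, M & Q, N & O, P & Q — 6 in total.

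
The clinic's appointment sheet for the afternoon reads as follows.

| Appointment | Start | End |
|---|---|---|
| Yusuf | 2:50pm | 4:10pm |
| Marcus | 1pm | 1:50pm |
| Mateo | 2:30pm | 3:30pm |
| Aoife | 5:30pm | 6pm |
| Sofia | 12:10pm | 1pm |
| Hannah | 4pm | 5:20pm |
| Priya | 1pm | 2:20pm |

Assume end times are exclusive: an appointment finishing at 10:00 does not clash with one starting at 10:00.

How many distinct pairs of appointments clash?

Sorted by start: Sofia, Priya, Marcus, Mateo, Yusuf, Hannah, Aoife.
Priya starts exactly when Sofia ends (back-to-back, no overlap); Sofia is clear from here.
Marcus starts before Priya ends → Priya and Marcus overlap.
Mateo starts after Priya ends; Priya is clear from here.
Mateo starts after Marcus ends; Marcus is clear from here.
Yusuf starts before Mateo ends → Mateo and Yusuf overlap.
Hannah starts after Mateo ends; Mateo is clear from here.
Hannah starts before Yusuf ends → Yusuf and Hannah overlap.
Aoife starts after Yusuf ends.
Aoife starts after Hannah ends.
Overlapping pairs: Hannah & Yusuf, Marcus & Priya, Mateo & Yusuf — 3 in total.

3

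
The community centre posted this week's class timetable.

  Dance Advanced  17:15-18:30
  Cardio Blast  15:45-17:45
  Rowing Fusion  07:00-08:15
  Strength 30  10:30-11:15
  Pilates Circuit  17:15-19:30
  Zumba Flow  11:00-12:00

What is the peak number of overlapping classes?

Sort all start/end points and keep a running count:
07:00 start Rowing Fusion → 1
08:15 end Rowing Fusion → 0
10:30 start Strength 30 → 1
11:00 start Zumba Flow → 2
11:15 end Strength 30 → 1
12:00 end Zumba Flow → 0
15:45 start Cardio Blast → 1
17:15 start Dance Advanced → 2
17:15 start Pilates Circuit → 3
17:45 end Cardio Blast → 2
18:30 end Dance Advanced → 1
19:30 end Pilates Circuit → 0
Peak is 3, at 17:15 (Cardio Blast, Dance Advanced, Pilates Circuit).

3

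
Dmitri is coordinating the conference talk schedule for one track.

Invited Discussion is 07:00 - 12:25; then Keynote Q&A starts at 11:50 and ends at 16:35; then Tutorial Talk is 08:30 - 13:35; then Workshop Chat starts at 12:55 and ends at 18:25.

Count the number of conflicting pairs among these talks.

Sorted by start: Invited Discussion, Tutorial Talk, Keynote Q&A, Workshop Chat.
Tutorial Talk starts before Invited Discussion ends → Invited Discussion and Tutorial Talk overlap.
Keynote Q&A starts before Invited Discussion ends → Invited Discussion and Keynote Q&A overlap.
Workshop Chat starts after Invited Discussion ends.
Keynote Q&A starts before Tutorial Talk ends → Tutorial Talk and Keynote Q&A overlap.
Workshop Chat starts before Tutorial Talk ends → Tutorial Talk and Workshop Chat overlap.
Workshop Chat starts before Keynote Q&A ends → Keynote Q&A and Workshop Chat overlap.
Overlapping pairs: Invited Discussion & Keynote Q&A, Invited Discussion & Tutorial Talk, Keynote Q&A & Tutorial Talk, Keynote Q&A & Workshop Chat, Tutorial Talk & Workshop Chat — 5 in total.

5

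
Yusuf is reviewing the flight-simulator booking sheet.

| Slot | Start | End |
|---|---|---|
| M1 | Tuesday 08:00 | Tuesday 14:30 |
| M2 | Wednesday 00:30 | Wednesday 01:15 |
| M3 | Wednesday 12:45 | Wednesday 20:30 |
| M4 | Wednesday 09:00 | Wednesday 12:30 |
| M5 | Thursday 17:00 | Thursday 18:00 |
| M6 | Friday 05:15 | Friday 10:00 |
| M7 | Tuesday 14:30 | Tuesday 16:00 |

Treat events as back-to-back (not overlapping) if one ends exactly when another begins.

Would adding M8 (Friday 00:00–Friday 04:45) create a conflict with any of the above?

No — it doesn't clash with anything

M1: ends Tuesday 14:30 at or before M8 starts Friday 00:00 → clear.
M7: ends Tuesday 16:00 at or before M8 starts Friday 00:00 → clear.
M2: ends Wednesday 01:15 at or before M8 starts Friday 00:00 → clear.
M4: ends Wednesday 12:30 at or before M8 starts Friday 00:00 → clear.
M3: ends Wednesday 20:30 at or before M8 starts Friday 00:00 → clear.
M5: ends Thursday 18:00 at or before M8 starts Friday 00:00 → clear.
M6: starts Friday 05:15 at or after M8 ends Friday 04:45 → clear.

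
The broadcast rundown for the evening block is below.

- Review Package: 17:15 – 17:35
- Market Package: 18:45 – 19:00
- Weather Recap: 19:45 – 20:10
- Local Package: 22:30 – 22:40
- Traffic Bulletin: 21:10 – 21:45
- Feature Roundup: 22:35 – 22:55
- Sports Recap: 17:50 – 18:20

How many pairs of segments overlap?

1

Sorted by start: Review Package, Sports Recap, Market Package, Weather Recap, Traffic Bulletin, Local Package, Feature Roundup.
Sports Recap starts after Review Package ends, so Review Package has no further overlaps.
Market Package starts after Sports Recap ends, so Sports Recap has no further overlaps.
Weather Recap starts after Market Package ends, so Market Package has no further overlaps.
Traffic Bulletin starts after Weather Recap ends, so Weather Recap has no further overlaps.
Local Package starts after Traffic Bulletin ends, so Traffic Bulletin has no further overlaps.
Feature Roundup starts before Local Package ends → Local Package and Feature Roundup overlap.
Overlapping pairs: Feature Roundup & Local Package — 1 in total.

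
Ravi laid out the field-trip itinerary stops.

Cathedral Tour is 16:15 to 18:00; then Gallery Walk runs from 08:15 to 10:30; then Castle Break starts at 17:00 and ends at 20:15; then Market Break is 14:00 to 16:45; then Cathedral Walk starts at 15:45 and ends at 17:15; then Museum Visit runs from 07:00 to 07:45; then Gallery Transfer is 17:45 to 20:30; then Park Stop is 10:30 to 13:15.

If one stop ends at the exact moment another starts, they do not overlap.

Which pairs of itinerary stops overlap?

Sorted by start: Museum Visit, Gallery Walk, Park Stop, Market Break, Cathedral Walk, Cathedral Tour, Castle Break, Gallery Transfer.
Gallery Walk starts after Museum Visit ends — done with Museum Visit.
Park Stop starts exactly when Gallery Walk ends (back-to-back, no overlap) — done with Gallery Walk.
Market Break starts after Park Stop ends — done with Park Stop.
Cathedral Walk starts before Market Break ends → Market Break and Cathedral Walk overlap.
Cathedral Tour starts before Market Break ends → Market Break and Cathedral Tour overlap.
Castle Break starts after Market Break ends — done with Market Break.
Cathedral Tour starts before Cathedral Walk ends → Cathedral Walk and Cathedral Tour overlap.
Castle Break starts before Cathedral Walk ends → Cathedral Walk and Castle Break overlap.
Gallery Transfer starts after Cathedral Walk ends.
Castle Break starts before Cathedral Tour ends → Cathedral Tour and Castle Break overlap.
Gallery Transfer starts before Cathedral Tour ends → Cathedral Tour and Gallery Transfer overlap.
Gallery Transfer starts before Castle Break ends → Castle Break and Gallery Transfer overlap.

Castle Break & Cathedral Tour, Castle Break & Cathedral Walk, Castle Break & Gallery Transfer, Cathedral Tour & Cathedral Walk, Cathedral Tour & Gallery Transfer, Cathedral Tour & Market Break, Cathedral Walk & Market Break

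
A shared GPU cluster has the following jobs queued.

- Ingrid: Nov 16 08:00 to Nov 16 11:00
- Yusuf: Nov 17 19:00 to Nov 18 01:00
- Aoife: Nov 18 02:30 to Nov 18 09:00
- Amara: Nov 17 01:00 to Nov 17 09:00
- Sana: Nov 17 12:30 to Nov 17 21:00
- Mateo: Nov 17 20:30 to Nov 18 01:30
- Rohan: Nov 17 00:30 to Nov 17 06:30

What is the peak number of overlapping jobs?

3

Walk through starts and ends in time order (an end at T is processed before a start at T):
Nov 16 08:00 start Ingrid → 1
Nov 16 11:00 end Ingrid → 0
Nov 17 00:30 start Rohan → 1
Nov 17 01:00 start Amara → 2
Nov 17 06:30 end Rohan → 1
Nov 17 09:00 end Amara → 0
Nov 17 12:30 start Sana → 1
Nov 17 19:00 start Yusuf → 2
Nov 17 20:30 start Mateo → 3
Nov 17 21:00 end Sana → 2
Nov 18 01:00 end Yusuf → 1
Nov 18 01:30 end Mateo → 0
Nov 18 02:30 start Aoife → 1
Nov 18 09:00 end Aoife → 0
Peak is 3, at Nov 17 20:30 (Mateo, Sana, Yusuf).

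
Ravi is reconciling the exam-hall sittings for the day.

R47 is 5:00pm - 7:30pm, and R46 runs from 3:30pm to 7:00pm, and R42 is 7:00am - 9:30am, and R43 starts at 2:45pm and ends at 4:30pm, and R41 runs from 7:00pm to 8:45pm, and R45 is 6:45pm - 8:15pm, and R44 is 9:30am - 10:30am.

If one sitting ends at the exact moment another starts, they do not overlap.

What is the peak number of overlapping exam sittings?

3

Sweep the timeline, counting +1 at each start and −1 at each end (ends before starts at a tie):
7:00am start R42 → 1
9:30am end R42 → 0
9:30am start R44 → 1
10:30am end R44 → 0
2:45pm start R43 → 1
3:30pm start R46 → 2
4:30pm end R43 → 1
5:00pm start R47 → 2
6:45pm start R45 → 3
7:00pm end R46 → 2
7:00pm start R41 → 3
7:30pm end R47 → 2
8:15pm end R45 → 1
8:45pm end R41 → 0
Peak is 3, at 6:45pm (R45, R46, R47).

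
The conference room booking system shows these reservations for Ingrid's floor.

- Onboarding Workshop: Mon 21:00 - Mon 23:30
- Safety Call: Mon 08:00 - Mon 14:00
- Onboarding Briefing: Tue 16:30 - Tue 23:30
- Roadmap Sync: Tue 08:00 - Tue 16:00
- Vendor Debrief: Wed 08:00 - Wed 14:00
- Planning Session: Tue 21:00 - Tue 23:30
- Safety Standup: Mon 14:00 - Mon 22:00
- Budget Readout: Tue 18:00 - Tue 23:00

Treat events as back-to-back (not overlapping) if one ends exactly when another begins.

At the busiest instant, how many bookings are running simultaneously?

Sweep the timeline, counting +1 at each start and −1 at each end (ends before starts at a tie):
Mon 08:00 start Safety Call → 1
Mon 14:00 end Safety Call → 0
Mon 14:00 start Safety Standup → 1
Mon 21:00 start Onboarding Workshop → 2
Mon 22:00 end Safety Standup → 1
Mon 23:30 end Onboarding Workshop → 0
Tue 08:00 start Roadmap Sync → 1
Tue 16:00 end Roadmap Sync → 0
Tue 16:30 start Onboarding Briefing → 1
Tue 18:00 start Budget Readout → 2
Tue 21:00 start Planning Session → 3
Tue 23:00 end Budget Readout → 2
Tue 23:30 end Onboarding Briefing → 1
Tue 23:30 end Planning Session → 0
Wed 08:00 start Vendor Debrief → 1
Wed 14:00 end Vendor Debrief → 0
Peak is 3, at Tue 21:00 (Budget Readout, Onboarding Briefing, Planning Session).

3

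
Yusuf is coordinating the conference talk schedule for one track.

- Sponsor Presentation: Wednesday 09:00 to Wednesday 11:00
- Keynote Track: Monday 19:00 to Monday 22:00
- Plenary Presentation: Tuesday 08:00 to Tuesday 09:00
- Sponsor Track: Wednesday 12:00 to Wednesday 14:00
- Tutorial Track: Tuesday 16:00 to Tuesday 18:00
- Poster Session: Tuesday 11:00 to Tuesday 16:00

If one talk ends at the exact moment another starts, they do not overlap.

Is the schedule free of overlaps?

Check each pair: they overlap iff neither finishes before the other starts.
Sorted by start: Keynote Track, Plenary Presentation, Poster Session, Tutorial Track, Sponsor Presentation, Sponsor Track.
Plenary Presentation starts after Keynote Track ends, so Keynote Track has no further overlaps.
Poster Session starts after Plenary Presentation ends, so Plenary Presentation has no further overlaps.
Tutorial Track starts exactly when Poster Session ends (back-to-back, no overlap), so Poster Session has no further overlaps.
Sponsor Presentation starts after Tutorial Track ends, so Tutorial Track has no further overlaps.
Sponsor Track starts after Sponsor Presentation ends.
Every pair is clear; the schedule has no overlaps.

Yes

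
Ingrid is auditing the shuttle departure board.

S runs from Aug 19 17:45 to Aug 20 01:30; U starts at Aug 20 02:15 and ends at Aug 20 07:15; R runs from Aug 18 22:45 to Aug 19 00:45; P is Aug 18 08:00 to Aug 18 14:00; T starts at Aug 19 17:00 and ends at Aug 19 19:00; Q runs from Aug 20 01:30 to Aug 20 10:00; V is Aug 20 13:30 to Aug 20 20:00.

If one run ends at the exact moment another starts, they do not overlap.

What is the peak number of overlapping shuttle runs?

Walk through starts and ends in time order (an end at T is processed before a start at T):
Aug 18 08:00 start P → 1
Aug 18 14:00 end P → 0
Aug 18 22:45 start R → 1
Aug 19 00:45 end R → 0
Aug 19 17:00 start T → 1
Aug 19 17:45 start S → 2
Aug 19 19:00 end T → 1
Aug 20 01:30 end S → 0
Aug 20 01:30 start Q → 1
Aug 20 02:15 start U → 2
Aug 20 07:15 end U → 1
Aug 20 10:00 end Q → 0
Aug 20 13:30 start V → 1
Aug 20 20:00 end V → 0
Peak is 2, at Aug 19 17:45 (S, T).

2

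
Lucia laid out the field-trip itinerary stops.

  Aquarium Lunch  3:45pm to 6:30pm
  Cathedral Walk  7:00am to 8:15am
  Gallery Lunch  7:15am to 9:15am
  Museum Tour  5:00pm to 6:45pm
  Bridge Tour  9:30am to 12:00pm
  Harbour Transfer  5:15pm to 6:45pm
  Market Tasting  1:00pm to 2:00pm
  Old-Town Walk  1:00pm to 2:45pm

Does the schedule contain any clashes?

Yes

Two intervals overlap when each starts before the other ends.
Sorted by start: Cathedral Walk, Gallery Lunch, Bridge Tour, Market Tasting, Old-Town Walk, Aquarium Lunch, Museum Tour, Harbour Transfer.
Gallery Lunch starts before Cathedral Walk ends → Cathedral Walk and Gallery Lunch overlap.
That's a conflict, so the schedule is not conflict-free.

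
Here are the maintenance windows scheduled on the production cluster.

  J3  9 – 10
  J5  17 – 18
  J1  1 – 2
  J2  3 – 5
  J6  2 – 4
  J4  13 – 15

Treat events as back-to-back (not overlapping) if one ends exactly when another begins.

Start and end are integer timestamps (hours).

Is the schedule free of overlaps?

No

Check each pair: they overlap iff neither finishes before the other starts.
Sorted by start: J1, J6, J2, J3, J4, J5.
J6 starts exactly when J1 ends (back-to-back, no overlap), so nothing later overlaps J1 either.
J2 starts before J6 ends → J6 and J2 overlap.
That's a conflict, so the schedule is not conflict-free.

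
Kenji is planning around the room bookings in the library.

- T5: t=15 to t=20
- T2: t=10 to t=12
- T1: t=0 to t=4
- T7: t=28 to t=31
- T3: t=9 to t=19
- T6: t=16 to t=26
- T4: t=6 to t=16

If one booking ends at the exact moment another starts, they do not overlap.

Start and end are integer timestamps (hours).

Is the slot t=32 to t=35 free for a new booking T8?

T1: ends t=4 at or before T8 starts t=32 → clear.
T4: ends t=16 at or before T8 starts t=32 → clear.
T3: ends t=19 at or before T8 starts t=32 → clear.
T2: ends t=12 at or before T8 starts t=32 → clear.
T5: ends t=20 at or before T8 starts t=32 → clear.
T6: ends t=26 at or before T8 starts t=32 → clear.
T7: ends t=31 at or before T8 starts t=32 → clear.

Yes — the slot is free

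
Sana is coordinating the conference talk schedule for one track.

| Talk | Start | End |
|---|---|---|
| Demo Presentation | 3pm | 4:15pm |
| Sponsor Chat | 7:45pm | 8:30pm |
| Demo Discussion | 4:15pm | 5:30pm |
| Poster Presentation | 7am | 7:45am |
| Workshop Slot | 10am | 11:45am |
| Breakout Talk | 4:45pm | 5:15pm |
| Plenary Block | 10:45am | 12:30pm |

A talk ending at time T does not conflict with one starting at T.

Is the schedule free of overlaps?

Sorted by start: Poster Presentation, Workshop Slot, Plenary Block, Demo Presentation, Demo Discussion, Breakout Talk, Sponsor Chat.
Workshop Slot starts after Poster Presentation ends, so Poster Presentation has no further overlaps.
Plenary Block starts before Workshop Slot ends → Workshop Slot and Plenary Block overlap.
That's a conflict, so the schedule is not conflict-free.

No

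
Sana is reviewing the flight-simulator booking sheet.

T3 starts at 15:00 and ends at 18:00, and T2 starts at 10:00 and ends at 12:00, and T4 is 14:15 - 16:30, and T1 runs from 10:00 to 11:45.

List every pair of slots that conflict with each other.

T1 & T2, T3 & T4

Sorted by start: T1, T2, T4, T3.
T2 starts before T1 ends → T1 and T2 overlap.
T4 starts after T1 ends — done with T1.
T4 starts after T2 ends — done with T2.
T3 starts before T4 ends → T4 and T3 overlap.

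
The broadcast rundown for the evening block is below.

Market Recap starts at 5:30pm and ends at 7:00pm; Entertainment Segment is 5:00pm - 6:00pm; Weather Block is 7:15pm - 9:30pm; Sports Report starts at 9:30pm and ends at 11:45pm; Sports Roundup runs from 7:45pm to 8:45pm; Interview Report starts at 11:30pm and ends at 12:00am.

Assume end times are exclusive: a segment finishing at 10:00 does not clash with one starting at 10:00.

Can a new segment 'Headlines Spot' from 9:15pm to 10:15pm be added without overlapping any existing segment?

No — it overlaps Sports Report, Weather Block

Entertainment Segment: ends 6:00pm at or before Headlines Spot starts 9:15pm → clear.
Market Recap: ends 7:00pm at or before Headlines Spot starts 9:15pm → clear.
Weather Block: starts 7:15pm before Headlines Spot ends 10:15pm, and ends 9:30pm after Headlines Spot starts 9:15pm → overlap.
Sports Roundup: ends 8:45pm at or before Headlines Spot starts 9:15pm → clear.
Sports Report: starts 9:30pm before Headlines Spot ends 10:15pm, and ends 11:45pm after Headlines Spot starts 9:15pm → overlap.
Interview Report: starts 11:30pm at or after Headlines Spot ends 10:15pm → clear.
Headlines Spot overlaps Weather Block, Sports Report.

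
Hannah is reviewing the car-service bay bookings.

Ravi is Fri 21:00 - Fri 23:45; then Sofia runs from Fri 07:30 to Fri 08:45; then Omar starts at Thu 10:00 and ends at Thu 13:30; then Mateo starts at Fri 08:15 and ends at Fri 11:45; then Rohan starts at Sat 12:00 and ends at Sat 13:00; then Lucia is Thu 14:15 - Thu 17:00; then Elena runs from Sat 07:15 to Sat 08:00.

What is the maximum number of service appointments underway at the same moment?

Walk through starts and ends in time order (an end at T is processed before a start at T):
Thu 10:00 start Omar → 1
Thu 13:30 end Omar → 0
Thu 14:15 start Lucia → 1
Thu 17:00 end Lucia → 0
Fri 07:30 start Sofia → 1
Fri 08:15 start Mateo → 2
Fri 08:45 end Sofia → 1
Fri 11:45 end Mateo → 0
Fri 21:00 start Ravi → 1
Fri 23:45 end Ravi → 0
Sat 07:15 start Elena → 1
Sat 08:00 end Elena → 0
Sat 12:00 start Rohan → 1
Sat 13:00 end Rohan → 0
Peak is 2, at Fri 08:15 (Mateo, Sofia).

2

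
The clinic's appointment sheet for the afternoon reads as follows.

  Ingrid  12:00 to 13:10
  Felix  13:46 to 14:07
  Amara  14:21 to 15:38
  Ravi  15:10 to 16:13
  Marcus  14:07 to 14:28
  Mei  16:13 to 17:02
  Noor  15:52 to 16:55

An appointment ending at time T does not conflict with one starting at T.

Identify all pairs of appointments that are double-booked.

Amara & Marcus, Amara & Ravi, Mei & Noor, Noor & Ravi

Sorted by start: Ingrid, Felix, Marcus, Amara, Ravi, Noor, Mei.
Felix starts after Ingrid ends, so Ingrid has no further overlaps.
Marcus starts exactly when Felix ends (back-to-back, no overlap), so Felix has no further overlaps.
Amara starts before Marcus ends → Marcus and Amara overlap.
Ravi starts after Marcus ends, so Marcus has no further overlaps.
Ravi starts before Amara ends → Amara and Ravi overlap.
Noor starts after Amara ends, so Amara has no further overlaps.
Noor starts before Ravi ends → Ravi and Noor overlap.
Mei starts exactly when Ravi ends (back-to-back, no overlap).
Mei starts before Noor ends → Noor and Mei overlap.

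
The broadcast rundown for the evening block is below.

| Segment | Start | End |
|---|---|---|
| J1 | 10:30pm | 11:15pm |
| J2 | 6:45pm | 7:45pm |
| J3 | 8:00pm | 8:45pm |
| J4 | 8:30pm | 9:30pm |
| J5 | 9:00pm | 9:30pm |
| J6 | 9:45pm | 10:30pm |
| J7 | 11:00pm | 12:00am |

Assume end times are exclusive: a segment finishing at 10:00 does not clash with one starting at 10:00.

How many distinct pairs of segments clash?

Sorted by start: J2, J3, J4, J5, J6, J1, J7.
J3 starts after J2 ends, so J2 has no further overlaps.
J4 starts before J3 ends → J3 and J4 overlap.
J5 starts after J3 ends, so J3 has no further overlaps.
J5 starts before J4 ends → J4 and J5 overlap.
J6 starts after J4 ends, so J4 has no further overlaps.
J6 starts after J5 ends, so J5 has no further overlaps.
J1 starts exactly when J6 ends (back-to-back, no overlap), so J6 has no further overlaps.
J7 starts before J1 ends → J1 and J7 overlap.
Overlapping pairs: J1 & J7, J3 & J4, J4 & J5 — 3 in total.

3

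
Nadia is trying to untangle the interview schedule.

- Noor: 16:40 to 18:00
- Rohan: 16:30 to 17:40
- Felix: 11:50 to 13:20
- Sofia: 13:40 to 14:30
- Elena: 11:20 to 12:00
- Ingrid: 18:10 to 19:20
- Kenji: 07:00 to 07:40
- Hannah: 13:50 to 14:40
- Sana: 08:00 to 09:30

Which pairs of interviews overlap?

Elena & Felix, Hannah & Sofia, Noor & Rohan

Two intervals overlap when each starts before the other ends.
Sorted by start: Kenji, Sana, Elena, Felix, Sofia, Hannah, Rohan, Noor, Ingrid.
Sana starts after Kenji ends, so nothing later overlaps Kenji either.
Elena starts after Sana ends, so nothing later overlaps Sana either.
Felix starts before Elena ends → Elena and Felix overlap.
Sofia starts after Elena ends, so nothing later overlaps Elena either.
Sofia starts after Felix ends, so nothing later overlaps Felix either.
Hannah starts before Sofia ends → Sofia and Hannah overlap.
Rohan starts after Sofia ends, so nothing later overlaps Sofia either.
Rohan starts after Hannah ends, so nothing later overlaps Hannah either.
Noor starts before Rohan ends → Rohan and Noor overlap.
Ingrid starts after Rohan ends.
Ingrid starts after Noor ends.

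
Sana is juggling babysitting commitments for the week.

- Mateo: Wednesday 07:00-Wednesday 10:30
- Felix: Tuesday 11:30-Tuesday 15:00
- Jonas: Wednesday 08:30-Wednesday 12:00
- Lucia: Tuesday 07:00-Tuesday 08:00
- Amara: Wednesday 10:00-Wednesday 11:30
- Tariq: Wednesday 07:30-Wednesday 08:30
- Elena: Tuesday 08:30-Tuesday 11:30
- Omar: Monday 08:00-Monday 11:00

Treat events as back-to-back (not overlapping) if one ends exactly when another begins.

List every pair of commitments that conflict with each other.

Two intervals overlap when each starts before the other ends.
Sorted by start: Omar, Lucia, Elena, Felix, Mateo, Tariq, Jonas, Amara.
Lucia starts after Omar ends — done with Omar.
Elena starts after Lucia ends — done with Lucia.
Felix starts exactly when Elena ends (back-to-back, no overlap) — done with Elena.
Mateo starts after Felix ends — done with Felix.
Tariq starts before Mateo ends → Mateo and Tariq overlap.
Jonas starts before Mateo ends → Mateo and Jonas overlap.
Amara starts before Mateo ends → Mateo and Amara overlap.
Jonas starts exactly when Tariq ends (back-to-back, no overlap) — done with Tariq.
Amara starts before Jonas ends → Jonas and Amara overlap.

Amara & Jonas, Amara & Mateo, Jonas & Mateo, Mateo & Tariq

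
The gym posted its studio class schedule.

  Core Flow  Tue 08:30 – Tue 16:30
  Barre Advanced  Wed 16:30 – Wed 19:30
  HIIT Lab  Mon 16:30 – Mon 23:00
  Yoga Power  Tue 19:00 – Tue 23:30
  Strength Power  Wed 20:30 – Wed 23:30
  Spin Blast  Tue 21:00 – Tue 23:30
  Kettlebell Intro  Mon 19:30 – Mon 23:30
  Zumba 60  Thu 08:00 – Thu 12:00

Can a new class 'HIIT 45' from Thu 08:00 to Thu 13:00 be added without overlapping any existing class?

HIIT Lab: ends Mon 23:00 at or before HIIT 45 starts Thu 08:00 → clear.
Kettlebell Intro: ends Mon 23:30 at or before HIIT 45 starts Thu 08:00 → clear.
Core Flow: ends Tue 16:30 at or before HIIT 45 starts Thu 08:00 → clear.
Yoga Power: ends Tue 23:30 at or before HIIT 45 starts Thu 08:00 → clear.
Spin Blast: ends Tue 23:30 at or before HIIT 45 starts Thu 08:00 → clear.
Barre Advanced: ends Wed 19:30 at or before HIIT 45 starts Thu 08:00 → clear.
Strength Power: ends Wed 23:30 at or before HIIT 45 starts Thu 08:00 → clear.
Zumba 60: starts Thu 08:00 before HIIT 45 ends Thu 13:00, and ends Thu 12:00 after HIIT 45 starts Thu 08:00 → overlap.
HIIT 45 overlaps Zumba 60.

No — it overlaps Zumba 60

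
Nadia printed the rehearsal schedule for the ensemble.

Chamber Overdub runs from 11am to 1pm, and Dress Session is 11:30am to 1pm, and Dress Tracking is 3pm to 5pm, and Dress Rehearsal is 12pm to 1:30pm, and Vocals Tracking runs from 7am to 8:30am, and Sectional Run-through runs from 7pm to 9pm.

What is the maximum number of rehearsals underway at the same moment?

3

Sort all start/end points and keep a running count:
7am start Vocals Tracking → 1
8:30am end Vocals Tracking → 0
11am start Chamber Overdub → 1
11:30am start Dress Session → 2
12pm start Dress Rehearsal → 3
1pm end Chamber Overdub → 2
1pm end Dress Session → 1
1:30pm end Dress Rehearsal → 0
3pm start Dress Tracking → 1
5pm end Dress Tracking → 0
7pm start Sectional Run-through → 1
9pm end Sectional Run-through → 0
Peak is 3, at 12pm (Chamber Overdub, Dress Rehearsal, Dress Session).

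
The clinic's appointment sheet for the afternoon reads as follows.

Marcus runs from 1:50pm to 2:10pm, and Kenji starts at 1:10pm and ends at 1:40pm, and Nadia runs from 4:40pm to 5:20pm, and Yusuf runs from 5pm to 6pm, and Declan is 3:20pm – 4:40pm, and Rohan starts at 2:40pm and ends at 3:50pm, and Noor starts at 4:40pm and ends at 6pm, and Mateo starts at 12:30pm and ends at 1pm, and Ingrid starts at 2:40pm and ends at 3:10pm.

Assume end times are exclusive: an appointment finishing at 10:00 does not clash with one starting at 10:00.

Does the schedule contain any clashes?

Yes

Check each pair: they overlap iff neither finishes before the other starts.
Sorted by start: Mateo, Kenji, Marcus, Ingrid, Rohan, Declan, Nadia, Noor, Yusuf.
Kenji starts after Mateo ends — done with Mateo.
Marcus starts after Kenji ends — done with Kenji.
Ingrid starts after Marcus ends — done with Marcus.
Rohan starts before Ingrid ends → Ingrid and Rohan overlap.
That's a conflict, so the schedule is not conflict-free.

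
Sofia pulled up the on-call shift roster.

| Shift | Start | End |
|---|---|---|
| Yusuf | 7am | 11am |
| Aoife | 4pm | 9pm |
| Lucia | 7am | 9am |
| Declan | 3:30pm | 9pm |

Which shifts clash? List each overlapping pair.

Sorted by start: Yusuf, Lucia, Declan, Aoife.
Lucia starts before Yusuf ends → Yusuf and Lucia overlap.
Declan starts after Yusuf ends, so Yusuf has no further overlaps.
Declan starts after Lucia ends, so Lucia has no further overlaps.
Aoife starts before Declan ends → Declan and Aoife overlap.

Aoife & Declan, Lucia & Yusuf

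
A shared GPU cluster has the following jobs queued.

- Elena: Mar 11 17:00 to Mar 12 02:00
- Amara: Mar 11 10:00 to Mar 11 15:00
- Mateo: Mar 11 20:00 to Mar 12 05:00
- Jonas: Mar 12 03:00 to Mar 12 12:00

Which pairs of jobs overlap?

Elena & Mateo, Jonas & Mateo

Two intervals overlap when each starts before the other ends.
Sorted by start: Amara, Elena, Mateo, Jonas.
Elena starts after Amara ends, so nothing later overlaps Amara either.
Mateo starts before Elena ends → Elena and Mateo overlap.
Jonas starts after Elena ends.
Jonas starts before Mateo ends → Mateo and Jonas overlap.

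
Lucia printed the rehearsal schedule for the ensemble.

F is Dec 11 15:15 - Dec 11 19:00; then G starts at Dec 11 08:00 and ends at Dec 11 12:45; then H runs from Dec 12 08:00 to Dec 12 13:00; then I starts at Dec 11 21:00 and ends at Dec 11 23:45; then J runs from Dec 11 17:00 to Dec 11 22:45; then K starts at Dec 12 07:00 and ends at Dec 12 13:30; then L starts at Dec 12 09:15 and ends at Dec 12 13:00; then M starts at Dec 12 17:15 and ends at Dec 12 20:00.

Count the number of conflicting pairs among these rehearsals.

5

Check each pair: they overlap iff neither finishes before the other starts.
Sorted by start: G, F, J, I, K, H, L, M.
F starts after G ends — done with G.
J starts before F ends → F and J overlap.
I starts after F ends — done with F.
I starts before J ends → J and I overlap.
K starts after J ends — done with J.
K starts after I ends — done with I.
H starts before K ends → K and H overlap.
L starts before K ends → K and L overlap.
M starts after K ends.
L starts before H ends → H and L overlap.
M starts after H ends.
M starts after L ends.
Overlapping pairs: F & J, H & K, H & L, I & J, K & L — 5 in total.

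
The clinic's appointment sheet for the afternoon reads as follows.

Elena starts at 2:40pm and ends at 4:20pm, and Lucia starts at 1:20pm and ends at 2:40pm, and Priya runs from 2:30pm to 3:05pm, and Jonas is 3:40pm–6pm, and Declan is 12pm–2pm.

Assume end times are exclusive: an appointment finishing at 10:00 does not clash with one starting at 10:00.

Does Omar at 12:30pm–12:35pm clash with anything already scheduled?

Declan: starts 12pm before Omar ends 12:35pm, and ends 2pm after Omar starts 12:30pm → overlap.
Lucia: starts 1:20pm at or after Omar ends 12:35pm → clear.
Priya: starts 2:30pm at or after Omar ends 12:35pm → clear.
Elena: starts 2:40pm at or after Omar ends 12:35pm → clear.
Jonas: starts 3:40pm at or after Omar ends 12:35pm → clear.
Omar overlaps Declan.

Yes — it overlaps Declan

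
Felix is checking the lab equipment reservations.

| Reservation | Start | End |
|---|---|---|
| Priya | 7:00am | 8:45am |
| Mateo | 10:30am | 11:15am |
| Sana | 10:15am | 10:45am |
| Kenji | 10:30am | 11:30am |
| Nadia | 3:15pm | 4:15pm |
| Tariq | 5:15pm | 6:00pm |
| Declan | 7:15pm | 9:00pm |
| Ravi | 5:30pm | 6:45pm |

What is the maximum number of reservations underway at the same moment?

3

Walk through starts and ends in time order (an end at T is processed before a start at T):
7:00am start Priya → 1
8:45am end Priya → 0
10:15am start Sana → 1
10:30am start Kenji → 2
10:30am start Mateo → 3
10:45am end Sana → 2
11:15am end Mateo → 1
11:30am end Kenji → 0
3:15pm start Nadia → 1
4:15pm end Nadia → 0
5:15pm start Tariq → 1
5:30pm start Ravi → 2
6:00pm end Tariq → 1
6:45pm end Ravi → 0
7:15pm start Declan → 1
9:00pm end Declan → 0
Peak is 3, at 10:30am (Kenji, Mateo, Sana).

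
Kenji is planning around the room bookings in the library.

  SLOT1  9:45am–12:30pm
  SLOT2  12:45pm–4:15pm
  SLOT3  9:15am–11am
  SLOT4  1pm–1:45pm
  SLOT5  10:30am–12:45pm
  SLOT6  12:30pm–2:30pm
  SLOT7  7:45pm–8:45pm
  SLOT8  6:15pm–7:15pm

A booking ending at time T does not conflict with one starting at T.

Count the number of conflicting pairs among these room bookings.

7

Sorted by start: SLOT3, SLOT1, SLOT5, SLOT6, SLOT2, SLOT4, SLOT8, SLOT7.
SLOT1 starts before SLOT3 ends → SLOT3 and SLOT1 overlap.
SLOT5 starts before SLOT3 ends → SLOT3 and SLOT5 overlap.
SLOT6 starts after SLOT3 ends, so nothing later overlaps SLOT3 either.
SLOT5 starts before SLOT1 ends → SLOT1 and SLOT5 overlap.
SLOT6 starts exactly when SLOT1 ends (back-to-back, no overlap), so nothing later overlaps SLOT1 either.
SLOT6 starts before SLOT5 ends → SLOT5 and SLOT6 overlap.
SLOT2 starts exactly when SLOT5 ends (back-to-back, no overlap), so nothing later overlaps SLOT5 either.
SLOT2 starts before SLOT6 ends → SLOT6 and SLOT2 overlap.
SLOT4 starts before SLOT6 ends → SLOT6 and SLOT4 overlap.
SLOT8 starts after SLOT6 ends, so nothing later overlaps SLOT6 either.
SLOT4 starts before SLOT2 ends → SLOT2 and SLOT4 overlap.
SLOT8 starts after SLOT2 ends, so nothing later overlaps SLOT2 either.
SLOT8 starts after SLOT4 ends, so nothing later overlaps SLOT4 either.
SLOT7 starts after SLOT8 ends.
Overlapping pairs: SLOT1 & SLOT3, SLOT1 & SLOT5, SLOT2 & SLOT4, SLOT2 & SLOT6, SLOT3 & SLOT5, SLOT4 & SLOT6, SLOT5 & SLOT6 — 7 in total.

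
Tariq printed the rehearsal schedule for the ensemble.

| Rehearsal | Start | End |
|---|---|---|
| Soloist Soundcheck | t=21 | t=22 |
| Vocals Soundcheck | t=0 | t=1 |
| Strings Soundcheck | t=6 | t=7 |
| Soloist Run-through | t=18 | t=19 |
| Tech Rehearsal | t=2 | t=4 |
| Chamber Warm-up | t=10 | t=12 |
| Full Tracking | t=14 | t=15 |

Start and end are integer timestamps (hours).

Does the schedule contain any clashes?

Sorted by start: Vocals Soundcheck, Tech Rehearsal, Strings Soundcheck, Chamber Warm-up, Full Tracking, Soloist Run-through, Soloist Soundcheck.
Tech Rehearsal starts after Vocals Soundcheck ends — done with Vocals Soundcheck.
Strings Soundcheck starts after Tech Rehearsal ends — done with Tech Rehearsal.
Chamber Warm-up starts after Strings Soundcheck ends — done with Strings Soundcheck.
Full Tracking starts after Chamber Warm-up ends — done with Chamber Warm-up.
Soloist Run-through starts after Full Tracking ends — done with Full Tracking.
Soloist Soundcheck starts after Soloist Run-through ends.
Every pair is clear; the schedule has no overlaps.

No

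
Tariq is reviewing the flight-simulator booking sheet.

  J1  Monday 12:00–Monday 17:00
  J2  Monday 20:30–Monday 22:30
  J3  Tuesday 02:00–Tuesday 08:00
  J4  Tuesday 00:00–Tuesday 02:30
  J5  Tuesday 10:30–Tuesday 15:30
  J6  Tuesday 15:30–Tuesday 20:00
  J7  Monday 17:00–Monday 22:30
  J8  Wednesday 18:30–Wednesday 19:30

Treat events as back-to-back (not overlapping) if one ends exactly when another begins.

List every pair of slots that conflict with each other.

J2 & J7, J3 & J4

Two intervals overlap when each starts before the other ends.
Sorted by start: J1, J7, J2, J4, J3, J5, J6, J8.
J7 starts exactly when J1 ends (back-to-back, no overlap); J1 is clear from here.
J2 starts before J7 ends → J7 and J2 overlap.
J4 starts after J7 ends; J7 is clear from here.
J4 starts after J2 ends; J2 is clear from here.
J3 starts before J4 ends → J4 and J3 overlap.
J5 starts after J4 ends; J4 is clear from here.
J5 starts after J3 ends; J3 is clear from here.
J6 starts exactly when J5 ends (back-to-back, no overlap); J5 is clear from here.
J8 starts after J6 ends.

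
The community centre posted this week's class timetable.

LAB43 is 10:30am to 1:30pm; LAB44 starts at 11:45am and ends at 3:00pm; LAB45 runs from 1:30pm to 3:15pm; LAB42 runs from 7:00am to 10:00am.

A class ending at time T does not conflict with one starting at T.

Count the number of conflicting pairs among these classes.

Sorted by start: LAB42, LAB43, LAB44, LAB45.
LAB43 starts after LAB42 ends; LAB42 is clear from here.
LAB44 starts before LAB43 ends → LAB43 and LAB44 overlap.
LAB45 starts exactly when LAB43 ends (back-to-back, no overlap).
LAB45 starts before LAB44 ends → LAB44 and LAB45 overlap.
Overlapping pairs: LAB43 & LAB44, LAB44 & LAB45 — 2 in total.

2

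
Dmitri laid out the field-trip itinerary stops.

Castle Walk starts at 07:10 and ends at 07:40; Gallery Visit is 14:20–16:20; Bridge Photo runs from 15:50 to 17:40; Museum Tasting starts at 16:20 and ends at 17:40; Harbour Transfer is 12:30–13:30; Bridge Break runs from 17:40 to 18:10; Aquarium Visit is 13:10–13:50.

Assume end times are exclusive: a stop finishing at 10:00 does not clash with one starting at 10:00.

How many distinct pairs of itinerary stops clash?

3

Two intervals overlap when each starts before the other ends.
Sorted by start: Castle Walk, Harbour Transfer, Aquarium Visit, Gallery Visit, Bridge Photo, Museum Tasting, Bridge Break.
Harbour Transfer starts after Castle Walk ends, so nothing later overlaps Castle Walk either.
Aquarium Visit starts before Harbour Transfer ends → Harbour Transfer and Aquarium Visit overlap.
Gallery Visit starts after Harbour Transfer ends, so nothing later overlaps Harbour Transfer either.
Gallery Visit starts after Aquarium Visit ends, so nothing later overlaps Aquarium Visit either.
Bridge Photo starts before Gallery Visit ends → Gallery Visit and Bridge Photo overlap.
Museum Tasting starts exactly when Gallery Visit ends (back-to-back, no overlap), so nothing later overlaps Gallery Visit either.
Museum Tasting starts before Bridge Photo ends → Bridge Photo and Museum Tasting overlap.
Bridge Break starts exactly when Bridge Photo ends (back-to-back, no overlap).
Bridge Break starts exactly when Museum Tasting ends (back-to-back, no overlap).
Overlapping pairs: Aquarium Visit & Harbour Transfer, Bridge Photo & Gallery Visit, Bridge Photo & Museum Tasting — 3 in total.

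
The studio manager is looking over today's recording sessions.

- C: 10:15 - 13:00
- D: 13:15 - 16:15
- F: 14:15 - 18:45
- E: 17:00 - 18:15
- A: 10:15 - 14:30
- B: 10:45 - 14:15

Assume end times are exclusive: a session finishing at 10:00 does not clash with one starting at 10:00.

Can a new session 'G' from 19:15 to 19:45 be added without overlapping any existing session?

Yes — the slot is free

A: ends 14:30 at or before G starts 19:15 → clear.
C: ends 13:00 at or before G starts 19:15 → clear.
B: ends 14:15 at or before G starts 19:15 → clear.
D: ends 16:15 at or before G starts 19:15 → clear.
F: ends 18:45 at or before G starts 19:15 → clear.
E: ends 18:15 at or before G starts 19:15 → clear.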